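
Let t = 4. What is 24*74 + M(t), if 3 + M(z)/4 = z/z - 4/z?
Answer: 1764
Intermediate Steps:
M(z) = -8 - 16/z (M(z) = -12 + 4*(z/z - 4/z) = -12 + 4*(1 - 4/z) = -12 + (4 - 16/z) = -8 - 16/z)
24*74 + M(t) = 24*74 + (-8 - 16/4) = 1776 + (-8 - 16*1/4) = 1776 + (-8 - 4) = 1776 - 12 = 1764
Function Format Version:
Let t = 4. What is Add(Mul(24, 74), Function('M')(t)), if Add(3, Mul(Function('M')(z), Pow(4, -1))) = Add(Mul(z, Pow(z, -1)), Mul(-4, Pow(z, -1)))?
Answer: 1764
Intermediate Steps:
Function('M')(z) = Add(-8, Mul(-16, Pow(z, -1))) (Function('M')(z) = Add(-12, Mul(4, Add(Mul(z, Pow(z, -1)), Mul(-4, Pow(z, -1))))) = Add(-12, Mul(4, Add(1, Mul(-4, Pow(z, -1))))) = Add(-12, Add(4, Mul(-16, Pow(z, -1)))) = Add(-8, Mul(-16, Pow(z, -1))))
Add(Mul(24, 74), Function('M')(t)) = Add(Mul(24, 74), Add(-8, Mul(-16, Pow(4, -1)))) = Add(1776, Add(-8, Mul(-16, Rational(1, 4)))) = Add(1776, Add(-8, -4)) = Add(1776, -12) = 1764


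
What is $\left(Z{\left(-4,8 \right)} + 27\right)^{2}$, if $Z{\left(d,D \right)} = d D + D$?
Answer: $9$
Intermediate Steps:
$Z{\left(d,D \right)} = D + D d$ ($Z{\left(d,D \right)} = D d + D = D + D d$)
$\left(Z{\left(-4,8 \right)} + 27\right)^{2} = \left(8 \left(1 - 4\right) + 27\right)^{2} = \left(8 \left(-3\right) + 27\right)^{2} = \left(-24 + 27\right)^{2} = 3^{2} = 9$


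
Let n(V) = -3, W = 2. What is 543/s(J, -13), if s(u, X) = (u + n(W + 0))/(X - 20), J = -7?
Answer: 17919/10 ≈ 1791.9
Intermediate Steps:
s(u, X) = (-3 + u)/(-20 + X) (s(u, X) = (u - 3)/(X - 20) = (-3 + u)/(-20 + X))
543/s(J, -13) = 543/(((-3 - 7)/(-20 - 13))) = 543/((-10/(-33))) = 543/((-1/33*(-10))) = 543/(10/33) = 543*(33/10) = 17919/10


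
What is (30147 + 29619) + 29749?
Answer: 89515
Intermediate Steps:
(30147 + 29619) + 29749 = 59766 + 29749 = 89515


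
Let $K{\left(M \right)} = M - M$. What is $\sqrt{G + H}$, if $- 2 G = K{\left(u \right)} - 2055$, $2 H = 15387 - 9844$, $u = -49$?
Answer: $\sqrt{3799} \approx 61.636$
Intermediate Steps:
$K{\left(M \right)} = 0$
$H = \frac{5543}{2}$ ($H = \frac{15387 - 9844}{2} = \frac{1}{2} \cdot 5543 = \frac{5543}{2} \approx 2771.5$)
$G = \frac{2055}{2}$ ($G = - \frac{0 - 2055}{2} = \left(- \frac{1}{2}\right) \left(-2055\right) = \frac{2055}{2} \approx 1027.5$)
$\sqrt{G + H} = \sqrt{\frac{2055}{2} + \frac{5543}{2}} = \sqrt{3799}$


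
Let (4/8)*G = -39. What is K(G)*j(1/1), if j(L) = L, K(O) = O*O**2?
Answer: -474552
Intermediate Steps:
G = -78 (G = 2*(-39) = -78)
K(O) = O**3
K(G)*j(1/1) = (-78)**3/1 = -474552*1 = -474552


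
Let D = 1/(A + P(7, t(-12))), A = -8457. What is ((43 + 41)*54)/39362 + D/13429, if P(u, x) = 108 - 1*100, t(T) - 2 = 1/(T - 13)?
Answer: 257330936747/2233038162901 ≈ 0.11524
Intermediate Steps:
t(T) = 2 + 1/(-13 + T) (t(T) = 2 + 1/(T - 13) = 2 + 1/(-13 + T))
P(u, x) = 8 (P(u, x) = 108 - 100 = 8)
D = -1/8449 (D = 1/(-8457 + 8) = 1/(-8449) = -1/8449 ≈ -0.00011836)
((43 + 41)*54)/39362 + D/13429 = ((43 + 41)*54)/39362 - 1/8449/13429 = (84*54)*(1/39362) - 1/8449*1/13429 = 4536*(1/39362) - 1/113461621 = 2268/19681 - 1/113461621 = 257330936747/2233038162901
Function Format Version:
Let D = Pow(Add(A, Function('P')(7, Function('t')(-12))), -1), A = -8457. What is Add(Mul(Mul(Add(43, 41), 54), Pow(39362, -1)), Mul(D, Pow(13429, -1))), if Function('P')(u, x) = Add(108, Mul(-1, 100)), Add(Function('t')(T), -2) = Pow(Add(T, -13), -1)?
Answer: Rational(257330936747, 2233038162901) ≈ 0.11524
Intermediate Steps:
Function('t')(T) = Add(2, Pow(Add(-13, T), -1)) (Function('t')(T) = Add(2, Pow(Add(T, -13), -1)) = Add(2, Pow(Add(-13, T), -1)))
Function('P')(u, x) = 8 (Function('P')(u, x) = Add(108, -100) = 8)
D = Rational(-1, 8449) (D = Pow(Add(-8457, 8), -1) = Pow(-8449, -1) = Rational(-1, 8449) ≈ -0.00011836)
Add(Mul(Mul(Add(43, 41), 54), Pow(39362, -1)), Mul(D, Pow(13429, -1))) = Add(Mul(Mul(Add(43, 41), 54), Pow(39362, -1)), Mul(Rational(-1, 8449), Pow(13429, -1))) = Add(Mul(Mul(84, 54), Rational(1, 39362)), Mul(Rational(-1, 8449), Rational(1, 13429))) = Add(Mul(4536, Rational(1, 39362)), Rational(-1, 113461621)) = Add(Rational(2268, 19681), Rational(-1, 113461621)) = Rational(257330936747, 2233038162901)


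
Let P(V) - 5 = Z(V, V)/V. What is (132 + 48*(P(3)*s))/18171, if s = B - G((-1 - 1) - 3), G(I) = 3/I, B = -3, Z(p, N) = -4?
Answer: -484/30285 ≈ -0.015981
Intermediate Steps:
P(V) = 5 - 4/V
s = -12/5 (s = -3 - 3/((-1 - 1) - 3) = -3 - 3/(-2 - 3) = -3 - 3/(-5) = -3 - 3*(-1)/5 = -3 - 1*(-⅗) = -3 + ⅗ = -12/5 ≈ -2.4000)
(132 + 48*(P(3)*s))/18171 = (132 + 48*((5 - 4/3)*(-12/5)))/18171 = (132 + 48*((5 - 4*⅓)*(-12/5)))*(1/18171) = (132 + 48*((5 - 4/3)*(-12/5)))*(1/18171) = (132 + 48*((11/3)*(-12/5)))*(1/18171) = (132 + 48*(-44/5))*(1/18171) = (132 - 2112/5)*(1/18171) = -1452/5*1/18171 = -484/30285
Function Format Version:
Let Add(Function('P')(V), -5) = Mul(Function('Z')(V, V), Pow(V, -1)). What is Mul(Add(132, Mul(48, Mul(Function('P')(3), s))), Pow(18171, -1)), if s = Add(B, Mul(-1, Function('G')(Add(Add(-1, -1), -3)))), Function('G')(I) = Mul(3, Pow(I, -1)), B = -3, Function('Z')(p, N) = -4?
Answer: Rational(-484, 30285) ≈ -0.015981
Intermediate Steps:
Function('P')(V) = Add(5, Mul(-4, Pow(V, -1)))
s = Rational(-12, 5) (s = Add(-3, Mul(-1, Mul(3, Pow(Add(Add(-1, -1), -3), -1)))) = Add(-3, Mul(-1, Mul(3, Pow(Add(-2, -3), -1)))) = Add(-3, Mul(-1, Mul(3, Pow(-5, -1)))) = Add(-3, Mul(-1, Mul(3, Rational(-1, 5)))) = Add(-3, Mul(-1, Rational(-3, 5))) = Add(-3, Rational(3, 5)) = Rational(-12, 5) ≈ -2.4000)
Mul(Add(132, Mul(48, Mul(Function('P')(3), s))), Pow(18171, -1)) = Mul(Add(132, Mul(48, Mul(Add(5, Mul(-4, Pow(3, -1))), Rational(-12, 5)))), Pow(18171, -1)) = Mul(Add(132, Mul(48, Mul(Add(5, Mul(-4, Rational(1, 3))), Rational(-12, 5)))), Rational(1, 18171)) = Mul(Add(132, Mul(48, Mul(Add(5, Rational(-4, 3)), Rational(-12, 5)))), Rational(1, 18171)) = Mul(Add(132, Mul(48, Mul(Rational(11, 3), Rational(-12, 5)))), Rational(1, 18171)) = Mul(Add(132, Mul(48, Rational(-44, 5))), Rational(1, 18171)) = Mul(Add(132, Rational(-2112, 5)), Rational(1, 18171)) = Mul(Rational(-1452, 5), Rational(1, 18171)) = Rational(-484, 30285)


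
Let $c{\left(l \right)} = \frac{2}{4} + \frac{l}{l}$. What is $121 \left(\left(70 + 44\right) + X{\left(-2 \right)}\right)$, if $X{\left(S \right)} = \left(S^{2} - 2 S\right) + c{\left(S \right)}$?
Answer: $\frac{29887}{2} \approx 14944.0$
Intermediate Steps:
$c{\left(l \right)} = \frac{3}{2}$ ($c{\left(l \right)} = 2 \cdot \frac{1}{4} + 1 = \frac{1}{2} + 1 = \frac{3}{2}$)
$X{\left(S \right)} = \frac{3}{2} + S^{2} - 2 S$ ($X{\left(S \right)} = \left(S^{2} - 2 S\right) + \frac{3}{2} = \frac{3}{2} + S^{2} - 2 S$)
$121 \left(\left(70 + 44\right) + X{\left(-2 \right)}\right) = 121 \left(\left(70 + 44\right) + \left(\frac{3}{2} + \left(-2\right)^{2} - -4\right)\right) = 121 \left(114 + \left(\frac{3}{2} + 4 + 4\right)\right) = 121 \left(114 + \frac{19}{2}\right) = 121 \cdot \frac{247}{2} = \frac{29887}{2}$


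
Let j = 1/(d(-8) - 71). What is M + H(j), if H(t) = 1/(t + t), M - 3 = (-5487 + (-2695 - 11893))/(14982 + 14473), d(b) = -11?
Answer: -227873/5891 ≈ -38.682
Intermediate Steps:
j = -1/82 (j = 1/(-11 - 71) = 1/(-82) = -1/82 ≈ -0.012195)
M = 13658/5891 (M = 3 + (-5487 + (-2695 - 11893))/(14982 + 14473) = 3 + (-5487 - 14588)/29455 = 3 - 20075*1/29455 = 3 - 4015/5891 = 13658/5891 ≈ 2.3185)
H(t) = 1/(2*t)
M + H(j) = 13658/5891 + 1/(2*(-1/82)) = 13658/5891 + (½)*(-82) = 13658/5891 - 41 = -227873/5891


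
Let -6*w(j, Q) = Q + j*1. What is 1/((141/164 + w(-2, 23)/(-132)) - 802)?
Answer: -10824/8671255 ≈ -0.0012483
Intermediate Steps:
w(j, Q) = -Q/6 - j/6 (w(j, Q) = -(Q + j*1)/6 = -(Q + j)/6 = -Q/6 - j/6)
1/((141/164 + w(-2, 23)/(-132)) - 802) = 1/((141/164 + (-⅙*23 - ⅙*(-2))/(-132)) - 802) = 1/((141*(1/164) + (-23/6 + ⅓)*(-1/132)) - 802) = 1/((141/164 - 7/2*(-1/132)) - 802) = 1/((141/164 + 7/264) - 802) = 1/(9593/10824 - 802) = 1/(-8671255/10824) = -10824/8671255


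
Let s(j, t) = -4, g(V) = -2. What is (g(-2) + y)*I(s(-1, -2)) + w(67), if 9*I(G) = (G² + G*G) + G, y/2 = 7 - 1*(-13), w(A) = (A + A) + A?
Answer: 2873/9 ≈ 319.22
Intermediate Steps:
w(A) = 3*A (w(A) = 2*A + A = 3*A)
y = 40 (y = 2*(7 - 1*(-13)) = 2*(7 + 13) = 2*20 = 40)
I(G) = G/9 + 2*G²/9 (I(G) = ((G² + G*G) + G)/9 = ((G² + G²) + G)/9 = (2*G² + G)/9 = (G + 2*G²)/9 = G/9 + 2*G²/9)
(g(-2) + y)*I(s(-1, -2)) + w(67) = (-2 + 40)*((⅑)*(-4)*(1 + 2*(-4))) + 3*67 = 38*((⅑)*(-4)*(1 - 8)) + 201 = 38*((⅑)*(-4)*(-7)) + 201 = 38*(28/9) + 201 = 1064/9 + 201 = 2873/9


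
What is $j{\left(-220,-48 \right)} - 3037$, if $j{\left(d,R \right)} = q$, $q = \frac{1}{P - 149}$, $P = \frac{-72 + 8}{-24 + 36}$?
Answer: $- \frac{1406134}{463} \approx -3037.0$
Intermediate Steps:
$P = - \frac{16}{3}$ ($P = - \frac{64}{12} = \left(-64\right) \frac{1}{12} = - \frac{16}{3} \approx -5.3333$)
$q = - \frac{3}{463}$ ($q = \frac{1}{- \frac{16}{3} - 149} = \frac{1}{- \frac{463}{3}} = - \frac{3}{463} \approx -0.0064795$)
$j{\left(d,R \right)} = - \frac{3}{463}$
$j{\left(-220,-48 \right)} - 3037 = - \frac{3}{463} - 3037 = - \frac{1406134}{463}$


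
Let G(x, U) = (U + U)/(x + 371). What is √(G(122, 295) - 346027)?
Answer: I*√84101225453/493 ≈ 588.24*I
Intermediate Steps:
G(x, U) = 2*U/(371 + x) (G(x, U) = (2*U)/(371 + x) = 2*U/(371 + x))
√(G(122, 295) - 346027) = √(2*295/(371 + 122) - 346027) = √(2*295/493 - 346027) = √(2*295*(1/493) - 346027) = √(590/493 - 346027) = √(-170590721/493) = I*√84101225453/493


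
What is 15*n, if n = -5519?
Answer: -82785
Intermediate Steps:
15*n = 15*(-5519) = -82785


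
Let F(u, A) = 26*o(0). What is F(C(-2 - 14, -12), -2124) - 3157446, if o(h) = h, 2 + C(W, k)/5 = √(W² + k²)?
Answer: -3157446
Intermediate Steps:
C(W, k) = -10 + 5*√(W² + k²)
F(u, A) = 0 (F(u, A) = 26*0 = 0)
F(C(-2 - 14, -12), -2124) - 3157446 = 0 - 3157446 = -3157446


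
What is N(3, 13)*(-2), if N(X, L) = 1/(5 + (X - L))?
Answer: 2/5 ≈ 0.40000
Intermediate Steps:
N(X, L) = 1/(5 + X - L)
N(3, 13)*(-2) = -2/(5 + 3 - 1*13) = -2/(5 + 3 - 13) = -2/(-5) = -1/5*(-2) = 2/5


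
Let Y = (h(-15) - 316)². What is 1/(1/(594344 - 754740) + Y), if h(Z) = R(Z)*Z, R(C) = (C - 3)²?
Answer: 160396/4297165386495 ≈ 3.7326e-8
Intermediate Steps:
R(C) = (-3 + C)²
h(Z) = Z*(-3 + Z)² (h(Z) = (-3 + Z)²*Z = Z*(-3 + Z)²)
Y = 26790976 (Y = (-15*(-3 - 15)² - 316)² = (-15*(-18)² - 316)² = (-15*324 - 316)² = (-4860 - 316)² = (-5176)² = 26790976)
1/(1/(594344 - 754740) + Y) = 1/(1/(594344 - 754740) + 26790976) = 1/(1/(-160396) + 26790976) = 1/(-1/160396 + 26790976) = 1/(4297165386495/160396) = 160396/4297165386495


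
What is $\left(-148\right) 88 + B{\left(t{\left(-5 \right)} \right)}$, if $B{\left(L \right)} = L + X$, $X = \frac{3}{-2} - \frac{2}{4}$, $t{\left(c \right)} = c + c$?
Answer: $-13036$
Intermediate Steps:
$t{\left(c \right)} = 2 c$
$X = -2$ ($X = 3 \left(- \frac{1}{2}\right) - \frac{1}{2} = - \frac{3}{2} - \frac{1}{2} = -2$)
$B{\left(L \right)} = -2 + L$ ($B{\left(L \right)} = L - 2 = -2 + L$)
$\left(-148\right) 88 + B{\left(t{\left(-5 \right)} \right)} = \left(-148\right) 88 + \left(-2 + 2 \left(-5\right)\right) = -13024 - 12 = -13036$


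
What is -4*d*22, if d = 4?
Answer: -352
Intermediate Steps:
-4*d*22 = -4*4*22 = -16*22 = -352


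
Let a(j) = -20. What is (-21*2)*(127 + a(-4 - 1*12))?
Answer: -4494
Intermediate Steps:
(-21*2)*(127 + a(-4 - 1*12)) = (-21*2)*(127 - 20) = -42*107 = -4494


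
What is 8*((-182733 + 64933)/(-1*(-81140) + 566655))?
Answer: -188480/129559 ≈ -1.4548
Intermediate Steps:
8*((-182733 + 64933)/(-1*(-81140) + 566655)) = 8*(-117800/(81140 + 566655)) = 8*(-117800/647795) = 8*(-117800*1/647795) = 8*(-23560/129559) = -188480/129559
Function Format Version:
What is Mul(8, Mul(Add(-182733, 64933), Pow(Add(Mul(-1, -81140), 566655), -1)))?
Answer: Rational(-188480, 129559) ≈ -1.4548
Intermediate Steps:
Mul(8, Mul(Add(-182733, 64933), Pow(Add(Mul(-1, -81140), 566655), -1))) = Mul(8, Mul(-117800, Pow(Add(81140, 566655), -1))) = Mul(8, Mul(-117800, Pow(647795, -1))) = Mul(8, Mul(-117800, Rational(1, 647795))) = Mul(8, Rational(-23560, 129559)) = Rational(-188480, 129559)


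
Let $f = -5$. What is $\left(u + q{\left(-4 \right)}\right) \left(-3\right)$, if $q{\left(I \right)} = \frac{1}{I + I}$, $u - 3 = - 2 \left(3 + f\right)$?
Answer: $- \frac{165}{8} \approx -20.625$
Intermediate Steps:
$u = 7$ ($u = 3 - 2 \left(3 - 5\right) = 3 - -4 = 3 + 4 = 7$)
$q{\left(I \right)} = \frac{1}{2 I}$
$\left(u + q{\left(-4 \right)}\right) \left(-3\right) = \left(7 + \frac{1}{2 \left(-4\right)}\right) \left(-3\right) = \left(7 + \frac{1}{2} \left(- \frac{1}{4}\right)\right) \left(-3\right) = \left(7 - \frac{1}{8}\right) \left(-3\right) = \frac{55}{8} \left(-3\right) = - \frac{165}{8}$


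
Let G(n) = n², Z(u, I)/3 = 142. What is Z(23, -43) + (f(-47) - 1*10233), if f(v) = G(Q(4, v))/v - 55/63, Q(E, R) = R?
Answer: -620857/63 ≈ -9854.9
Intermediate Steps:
Z(u, I) = 426 (Z(u, I) = 3*142 = 426)
f(v) = -55/63 + v (f(v) = v²/v - 55/63 = v - 55*1/63 = v - 55/63 = -55/63 + v)
Z(23, -43) + (f(-47) - 1*10233) = 426 + ((-55/63 - 47) - 1*10233) = 426 + (-3016/63 - 10233) = 426 - 647695/63 = -620857/63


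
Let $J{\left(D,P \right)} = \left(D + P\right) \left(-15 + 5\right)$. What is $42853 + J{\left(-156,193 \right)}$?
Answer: $42483$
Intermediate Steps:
$J{\left(D,P \right)} = - 10 D - 10 P$ ($J{\left(D,P \right)} = \left(D + P\right) \left(-10\right) = - 10 D - 10 P$)
$42853 + J{\left(-156,193 \right)} = 42853 - 370 = 42483$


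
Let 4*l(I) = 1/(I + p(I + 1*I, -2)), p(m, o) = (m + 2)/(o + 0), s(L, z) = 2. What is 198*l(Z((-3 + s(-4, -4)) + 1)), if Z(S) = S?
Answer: -99/2 ≈ -49.500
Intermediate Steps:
p(m, o) = (2 + m)/o
l(I) = -¼ (l(I) = 1/(4*(I + (2 + (I + 1*I))/(-2))) = 1/(4*(I - (2 + (I + I))/2)) = 1/(4*(I - (2 + 2*I)/2)) = 1/(4*(I + (-1 - I))) = (¼)/(-1) = (¼)*(-1) = -¼)
198*l(Z((-3 + s(-4, -4)) + 1)) = 198*(-¼) = -99/2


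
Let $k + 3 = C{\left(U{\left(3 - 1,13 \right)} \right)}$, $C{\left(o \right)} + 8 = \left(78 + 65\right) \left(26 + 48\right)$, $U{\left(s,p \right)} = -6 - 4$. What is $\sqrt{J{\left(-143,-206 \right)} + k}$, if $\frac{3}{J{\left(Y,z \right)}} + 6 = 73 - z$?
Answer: $\frac{\sqrt{87538542}}{91} \approx 102.82$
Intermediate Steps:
$U{\left(s,p \right)} = -10$
$J{\left(Y,z \right)} = \frac{3}{67 - z}$ ($J{\left(Y,z \right)} = \frac{3}{-6 - \left(-73 + z\right)} = \frac{3}{67 - z}$)
$C{\left(o \right)} = 10574$ ($C{\left(o \right)} = -8 + \left(78 + 65\right) \left(26 + 48\right) = -8 + 143 \cdot 74 = -8 + 10582 = 10574$)
$k = 10571$ ($k = -3 + 10574 = 10571$)
$\sqrt{J{\left(-143,-206 \right)} + k} = \sqrt{- \frac{3}{-67 - 206} + 10571} = \sqrt{- \frac{3}{-273} + 10571} = \sqrt{\left(-3\right) \left(- \frac{1}{273}\right) + 10571} = \sqrt{\frac{1}{91} + 10571} = \sqrt{\frac{961962}{91}} = \frac{\sqrt{87538542}}{91}$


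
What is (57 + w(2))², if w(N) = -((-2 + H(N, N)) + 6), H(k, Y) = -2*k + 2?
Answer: 3025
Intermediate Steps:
H(k, Y) = 2 - 2*k
w(N) = -6 + 2*N (w(N) = -((-2 + (2 - 2*N)) + 6) = -(-2*N + 6) = -(6 - 2*N) = -6 + 2*N)
(57 + w(2))² = (57 + (-6 + 2*2))² = (57 + (-6 + 4))² = (57 - 2)² = 55² = 3025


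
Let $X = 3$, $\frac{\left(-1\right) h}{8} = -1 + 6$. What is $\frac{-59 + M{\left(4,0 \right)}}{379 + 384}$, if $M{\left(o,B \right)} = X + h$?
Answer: $- \frac{96}{763} \approx -0.12582$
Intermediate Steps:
$h = -40$ ($h = - 8 \left(-1 + 6\right) = \left(-8\right) 5 = -40$)
$M{\left(o,B \right)} = -37$ ($M{\left(o,B \right)} = 3 - 40 = -37$)
$\frac{-59 + M{\left(4,0 \right)}}{379 + 384} = \frac{-59 - 37}{379 + 384} = - \frac{96}{763}$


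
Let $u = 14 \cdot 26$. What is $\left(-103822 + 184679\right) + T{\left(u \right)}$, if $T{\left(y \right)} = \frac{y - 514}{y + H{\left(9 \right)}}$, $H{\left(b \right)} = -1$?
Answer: $\frac{9783647}{121} \approx 80857.0$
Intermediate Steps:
$u = 364$
$T{\left(y \right)} = \frac{-514 + y}{-1 + y}$ ($T{\left(y \right)} = \frac{y - 514}{y - 1} = \frac{-514 + y}{-1 + y}$)
$\left(-103822 + 184679\right) + T{\left(u \right)} = \left(-103822 + 184679\right) + \frac{-514 + 364}{-1 + 364} = 80857 + \frac{1}{363} \left(-150\right) = 80857 - \frac{50}{121} = \frac{9783647}{121}$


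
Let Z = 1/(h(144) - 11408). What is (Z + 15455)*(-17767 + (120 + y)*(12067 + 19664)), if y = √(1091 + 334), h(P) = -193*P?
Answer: 2296089961918047/39200 + 2746254583467*√57/1120 ≈ 7.7086e+10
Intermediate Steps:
y = 5*√57 (y = √1425 = 5*√57 ≈ 37.749)
Z = -1/39200 (Z = 1/(-193*144 - 11408) = 1/(-27792 - 11408) = 1/(-39200) = -1/39200 ≈ -2.5510e-5)
(Z + 15455)*(-17767 + (120 + y)*(12067 + 19664)) = (-1/39200 + 15455)*(-17767 + (120 + 5*√57)*(12067 + 19664)) = 605835999*(-17767 + (120 + 5*√57)*31731)/39200 = 605835999*(-17767 + (3807720 + 158655*√57))/39200 = 605835999*(3789953 + 158655*√57)/39200 = 2296089961918047/39200 + 2746254583467*√57/1120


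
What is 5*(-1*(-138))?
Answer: 690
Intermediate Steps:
5*(-1*(-138)) = 5*138 = 690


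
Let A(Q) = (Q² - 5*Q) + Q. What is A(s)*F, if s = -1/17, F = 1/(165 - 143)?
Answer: 69/6358 ≈ 0.010852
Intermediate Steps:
F = 1/22 ≈ 0.045455
s = -1/17 (s = -1*1/17 = -1/17 ≈ -0.058824)
A(Q) = Q² - 4*Q
A(s)*F = -(-4 - 1/17)/17*(1/22) = -1/17*(-69/17)*(1/22) = (69/289)*(1/22) = 69/6358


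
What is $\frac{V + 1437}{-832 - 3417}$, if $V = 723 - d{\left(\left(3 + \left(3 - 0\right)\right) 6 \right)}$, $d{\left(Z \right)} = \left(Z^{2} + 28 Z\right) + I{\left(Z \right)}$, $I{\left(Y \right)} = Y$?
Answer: $\frac{180}{4249} \approx 0.042363$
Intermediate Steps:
$d{\left(Z \right)} = Z^{2} + 29 Z$ ($d{\left(Z \right)} = \left(Z^{2} + 28 Z\right) + Z = Z^{2} + 29 Z$)
$V = -1617$ ($V = 723 - \left(3 + \left(3 - 0\right)\right) 6 \left(29 + \left(3 + \left(3 - 0\right)\right) 6\right) = 723 - \left(3 + \left(3 + 0\right)\right) 6 \left(29 + \left(3 + \left(3 + 0\right)\right) 6\right) = 723 - \left(3 + 3\right) 6 \left(29 + \left(3 + 3\right) 6\right) = 723 - 6 \cdot 6 \left(29 + 6 \cdot 6\right) = 723 - 36 \left(29 + 36\right) = 723 - 36 \cdot 65 = 723 - 2340 = -1617$)
$\frac{V + 1437}{-832 - 3417} = \frac{-1617 + 1437}{-832 - 3417} = - \frac{180}{-4249} = \left(-180\right) \left(- \frac{1}{4249}\right) = \frac{180}{4249}$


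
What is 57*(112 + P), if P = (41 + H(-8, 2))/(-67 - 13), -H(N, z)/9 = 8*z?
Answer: 516591/80 ≈ 6457.4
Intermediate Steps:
H(N, z) = -72*z
P = 103/80 (P = (41 - 72*2)/(-67 - 13) = (41 - 144)/(-80) = -103*(-1/80) = 103/80 ≈ 1.2875)
57*(112 + P) = 57*(112 + 103/80) = 57*(9063/80) = 516591/80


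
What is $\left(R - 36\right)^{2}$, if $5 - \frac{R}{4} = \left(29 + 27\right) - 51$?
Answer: $1296$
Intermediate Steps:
$R = 0$ ($R = 20 - 4 \left(\left(29 + 27\right) - 51\right) = 20 - 4 \left(56 - 51\right) = 20 - 20 = 0$)
$\left(R - 36\right)^{2} = \left(0 - 36\right)^{2} = \left(-36\right)^{2} = 1296$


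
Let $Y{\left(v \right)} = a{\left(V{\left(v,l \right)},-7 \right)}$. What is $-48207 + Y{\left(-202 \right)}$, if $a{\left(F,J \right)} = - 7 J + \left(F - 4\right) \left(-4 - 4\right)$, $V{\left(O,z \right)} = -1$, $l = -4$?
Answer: $-48118$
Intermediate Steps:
$a{\left(F,J \right)} = 32 - 8 F - 7 J$ ($a{\left(F,J \right)} = - 7 J + \left(-4 + F\right) \left(-8\right) = - 7 J - \left(-32 + 8 F\right) = 32 - 8 F - 7 J$)
$Y{\left(v \right)} = 89$ ($Y{\left(v \right)} = 32 - -8 - -49 = 32 + 8 + 49 = 89$)
$-48207 + Y{\left(-202 \right)} = -48207 + 89 = -48118$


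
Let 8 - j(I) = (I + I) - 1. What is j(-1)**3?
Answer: 1331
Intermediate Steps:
j(I) = 9 - 2*I (j(I) = 8 - ((I + I) - 1) = 8 - (2*I - 1) = 8 - (-1 + 2*I) = 8 + (1 - 2*I) = 9 - 2*I)
j(-1)**3 = (9 - 2*(-1))**3 = (9 + 2)**3 = 11**3 = 1331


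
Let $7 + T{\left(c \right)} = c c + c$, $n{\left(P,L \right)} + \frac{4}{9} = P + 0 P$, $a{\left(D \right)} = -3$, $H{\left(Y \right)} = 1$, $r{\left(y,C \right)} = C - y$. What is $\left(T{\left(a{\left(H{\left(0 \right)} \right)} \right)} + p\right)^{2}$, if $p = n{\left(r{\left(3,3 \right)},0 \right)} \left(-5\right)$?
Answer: $\frac{121}{81} \approx 1.4938$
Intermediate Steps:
$n{\left(P,L \right)} = - \frac{4}{9} + P$ ($n{\left(P,L \right)} = - \frac{4}{9} + \left(P + 0 P\right) = - \frac{4}{9} + \left(P + 0\right) = - \frac{4}{9} + P$)
$T{\left(c \right)} = -7 + c + c^{2}$ ($T{\left(c \right)} = -7 + \left(c c + c\right) = -7 + \left(c^{2} + c\right) = -7 + \left(c + c^{2}\right) = -7 + c + c^{2}$)
$p = \frac{20}{9}$ ($p = \left(- \frac{4}{9} + \left(3 - 3\right)\right) \left(-5\right) = \left(- \frac{4}{9} + 0\right) \left(-5\right) = \left(- \frac{4}{9}\right) \left(-5\right) = \frac{20}{9} \approx 2.2222$)
$\left(T{\left(a{\left(H{\left(0 \right)} \right)} \right)} + p\right)^{2} = \left(\left(-7 - 3 + \left(-3\right)^{2}\right) + \frac{20}{9}\right)^{2} = \left(\left(-7 - 3 + 9\right) + \frac{20}{9}\right)^{2} = \left(-1 + \frac{20}{9}\right)^{2} = \left(\frac{11}{9}\right)^{2} = \frac{121}{81}$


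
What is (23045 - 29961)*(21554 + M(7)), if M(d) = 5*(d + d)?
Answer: -149551584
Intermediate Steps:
M(d) = 10*d (M(d) = 5*(2*d) = 10*d)
(23045 - 29961)*(21554 + M(7)) = (23045 - 29961)*(21554 + 10*7) = -6916*(21554 + 70) = -6916*21624 = -149551584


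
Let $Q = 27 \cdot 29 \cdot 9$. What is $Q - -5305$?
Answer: $12352$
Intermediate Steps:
$Q = 7047$ ($Q = 783 \cdot 9 = 7047$)
$Q - -5305 = 7047 - -5305 = 7047 + 5305 = 12352$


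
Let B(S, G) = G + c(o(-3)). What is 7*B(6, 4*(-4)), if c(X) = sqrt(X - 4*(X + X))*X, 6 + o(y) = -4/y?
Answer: -112 - 686*sqrt(6)/9 ≈ -298.71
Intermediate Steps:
o(y) = -6 - 4/y
c(X) = X*sqrt(7)*sqrt(-X) (c(X) = sqrt(X - 8*X)*X = sqrt(-7*X)*X = (sqrt(7)*sqrt(-X))*X = X*sqrt(7)*sqrt(-X))
B(S, G) = G - 98*sqrt(6)/9 (B(S, G) = G - sqrt(7)*(-(-6 - 4/(-3)))**(3/2) = G - sqrt(7)*(-(-6 - 4*(-1/3)))**(3/2) = G - sqrt(7)*(-(-6 + 4/3))**(3/2) = G - sqrt(7)*(-1*(-14/3))**(3/2) = G - sqrt(7)*(14/3)**(3/2) = G - sqrt(7)*14*sqrt(42)/9 = G - 98*sqrt(6)/9)
7*B(6, 4*(-4)) = 7*(4*(-4) - 98*sqrt(6)/9) = 7*(-16 - 98*sqrt(6)/9) = -112 - 686*sqrt(6)/9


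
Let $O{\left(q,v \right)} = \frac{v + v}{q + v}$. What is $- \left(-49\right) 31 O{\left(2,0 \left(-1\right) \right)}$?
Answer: $0$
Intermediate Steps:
$O{\left(q,v \right)} = \frac{2 v}{q + v}$
$- \left(-49\right) 31 O{\left(2,0 \left(-1\right) \right)} = - \left(-49\right) 31 \frac{2 \cdot 0 \left(-1\right)}{2 + 0 \left(-1\right)} = - \left(-1519\right) 2 \cdot 0 \frac{1}{2 + 0} = - \left(-1519\right) 2 \cdot 0 \cdot \frac{1}{2} = - \left(-1519\right) 0 = \left(-1\right) 0 = 0$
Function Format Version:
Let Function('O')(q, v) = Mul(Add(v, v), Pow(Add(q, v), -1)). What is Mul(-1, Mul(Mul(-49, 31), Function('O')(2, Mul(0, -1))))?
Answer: 0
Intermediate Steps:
Function('O')(q, v) = Mul(2, v, Pow(Add(q, v), -1)) (Function('O')(q, v) = Mul(Mul(2, v), Pow(Add(q, v), -1)) = Mul(2, v, Pow(Add(q, v), -1)))
Mul(-1, Mul(Mul(-49, 31), Function('O')(2, Mul(0, -1)))) = Mul(-1, Mul(Mul(-49, 31), Mul(2, Mul(0, -1), Pow(Add(2, Mul(0, -1)), -1)))) = Mul(-1, Mul(-1519, Mul(2, 0, Pow(Add(2, 0), -1)))) = Mul(-1, Mul(-1519, Mul(2, 0, Pow(2, -1)))) = Mul(-1, Mul(-1519, Mul(2, 0, Rational(1, 2)))) = Mul(-1, Mul(-1519, 0)) = Mul(-1, 0) = 0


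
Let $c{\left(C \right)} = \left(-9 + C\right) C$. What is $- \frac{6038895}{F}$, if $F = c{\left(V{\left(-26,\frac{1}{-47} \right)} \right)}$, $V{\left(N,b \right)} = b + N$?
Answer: $- \frac{13339919055}{2013058} \approx -6626.7$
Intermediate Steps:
$V{\left(N,b \right)} = N + b$
$c{\left(C \right)} = C \left(-9 + C\right)$
$F = \frac{2013058}{2209}$ ($F = \left(-26 + \frac{1}{-47}\right) \left(-9 - \left(26 - \frac{1}{-47}\right)\right) = \left(-26 - \frac{1}{47}\right) \left(-9 - \frac{1223}{47}\right) = - \frac{1223 \left(-9 - \frac{1223}{47}\right)}{47} = \left(- \frac{1223}{47}\right) \left(- \frac{1646}{47}\right) = \frac{2013058}{2209} \approx 911.3$)
$- \frac{6038895}{F} = - \frac{6038895}{\frac{2013058}{2209}} = \left(-6038895\right) \frac{2209}{2013058} = - \frac{13339919055}{2013058}$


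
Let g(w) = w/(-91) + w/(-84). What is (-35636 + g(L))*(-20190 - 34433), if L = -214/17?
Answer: 18067686689771/9282 ≈ 1.9465e+9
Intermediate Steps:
L = -214/17 (L = -214*1/17 = -214/17 ≈ -12.588)
g(w) = -25*w/1092 (g(w) = w*(-1/91) + w*(-1/84) = -w/91 - w/84 = -25*w/1092)
(-35636 + g(L))*(-20190 - 34433) = (-35636 - 25/1092*(-214/17))*(-20190 - 34433) = (-35636 + 2675/9282)*(-54623) = -330770677/9282*(-54623) = 18067686689771/9282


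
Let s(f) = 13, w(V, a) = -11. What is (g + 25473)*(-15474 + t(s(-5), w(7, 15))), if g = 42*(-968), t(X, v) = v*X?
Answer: 237112911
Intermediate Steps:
t(X, v) = X*v
g = -40656
(g + 25473)*(-15474 + t(s(-5), w(7, 15))) = (-40656 + 25473)*(-15474 + 13*(-11)) = -15183*(-15474 - 143) = -15183*(-15617) = 237112911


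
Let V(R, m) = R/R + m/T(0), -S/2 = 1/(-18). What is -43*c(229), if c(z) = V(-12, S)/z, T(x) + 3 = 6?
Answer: -1204/6183 ≈ -0.19473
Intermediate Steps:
T(x) = 3 (T(x) = -3 + 6 = 3)
S = ⅑ (S = -2/(-18) = -2*(-1/18) = ⅑ ≈ 0.11111)
V(R, m) = 1 + m/3 (V(R, m) = R/R + m/3 = 1 + m*(⅓) = 1 + m/3)
c(z) = 28/(27*z) (c(z) = (1 + (⅓)*(⅑))/z = (1 + 1/27)/z = 28/(27*z))
-43*c(229) = -1204/(27*229) = -43*28/6183 = -1204/6183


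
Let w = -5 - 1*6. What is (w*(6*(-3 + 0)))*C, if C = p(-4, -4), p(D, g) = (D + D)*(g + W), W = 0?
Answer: 6336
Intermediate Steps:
p(D, g) = 2*D*g (p(D, g) = (D + D)*(g + 0) = (2*D)*g = 2*D*g)
w = -11 (w = -5 - 6 = -11)
C = 32 (C = 2*(-4)*(-4) = 32)
(w*(6*(-3 + 0)))*C = -66*(-3 + 0)*32 = -66*(-3)*32 = -11*(-18)*32 = 198*32 = 6336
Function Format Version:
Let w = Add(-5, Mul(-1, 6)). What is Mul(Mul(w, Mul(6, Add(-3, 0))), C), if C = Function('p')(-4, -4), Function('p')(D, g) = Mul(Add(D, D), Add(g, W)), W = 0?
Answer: 6336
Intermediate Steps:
Function('p')(D, g) = Mul(2, D, g) (Function('p')(D, g) = Mul(Add(D, D), Add(g, 0)) = Mul(Mul(2, D), g) = Mul(2, D, g))
w = -11 (w = Add(-5, -6) = -11)
C = 32 (C = Mul(2, -4, -4) = 32)
Mul(Mul(w, Mul(6, Add(-3, 0))), C) = Mul(Mul(-11, Mul(6, Add(-3, 0))), 32) = Mul(Mul(-11, Mul(6, -3)), 32) = Mul(Mul(-11, -18), 32) = Mul(198, 32) = 6336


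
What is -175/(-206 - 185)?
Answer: 175/391 ≈ 0.44757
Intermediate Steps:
-175/(-206 - 185) = -175/(-391) = -1/391*(-175) = 175/391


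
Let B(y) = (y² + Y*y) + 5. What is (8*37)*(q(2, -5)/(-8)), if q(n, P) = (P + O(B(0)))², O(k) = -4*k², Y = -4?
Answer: -407925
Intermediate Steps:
B(y) = 5 + y² - 4*y (B(y) = (y² - 4*y) + 5 = 5 + y² - 4*y)
q(n, P) = (-100 + P)² (q(n, P) = (P - 4*(5 + 0² - 4*0)²)² = (P - 4*(5 + 0 + 0)²)² = (P - 4*5²)² = (P - 4*25)² = (P - 100)² = (-100 + P)²)
(8*37)*(q(2, -5)/(-8)) = (8*37)*((-100 - 5)²/(-8)) = 296*((-105)²*(-⅛)) = 296*(11025*(-⅛)) = 296*(-11025/8) = -407925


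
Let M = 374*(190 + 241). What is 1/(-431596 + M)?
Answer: -1/270402 ≈ -3.6982e-6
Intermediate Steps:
M = 161194 (M = 374*431 = 161194)
1/(-431596 + M) = 1/(-431596 + 161194) = 1/(-270402) = -1/270402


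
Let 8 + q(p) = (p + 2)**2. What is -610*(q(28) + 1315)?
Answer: -1346270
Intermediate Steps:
q(p) = -8 + (2 + p)**2 (q(p) = -8 + (p + 2)**2 = -8 + (2 + p)**2)
-610*(q(28) + 1315) = -610*((-8 + (2 + 28)**2) + 1315) = -610*((-8 + 30**2) + 1315) = -610*((-8 + 900) + 1315) = -610*(892 + 1315) = -610*2207 = -1346270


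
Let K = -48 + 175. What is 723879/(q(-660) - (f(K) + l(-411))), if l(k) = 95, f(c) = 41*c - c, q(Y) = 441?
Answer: -80431/526 ≈ -152.91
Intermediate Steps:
K = 127
f(c) = 40*c
723879/(q(-660) - (f(K) + l(-411))) = 723879/(441 - (40*127 + 95)) = 723879/(441 - (5080 + 95)) = 723879/(441 - 1*5175) = 723879/(441 - 5175) = 723879/(-4734) = 723879*(-1/4734) = -80431/526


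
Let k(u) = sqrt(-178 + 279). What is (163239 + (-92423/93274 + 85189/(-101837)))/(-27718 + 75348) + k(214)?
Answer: 310109633798189/90485038563788 + sqrt(101) ≈ 13.477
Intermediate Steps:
k(u) = sqrt(101)
(163239 + (-92423/93274 + 85189/(-101837)))/(-27718 + 75348) + k(214) = (163239 + (-92423/93274 + 85189/(-101837)))/(-27718 + 75348) + sqrt(101) = (163239 + (-92423*1/93274 + 85189*(-1/101837)))/47630 + sqrt(101) = (163239 + (-92423/93274 - 85189/101837))*(1/47630) + sqrt(101) = (163239 - 17357999837/9498744338)*(1/47630) + sqrt(101) = (1550548168990945/9498744338)*(1/47630) + sqrt(101) = 310109633798189/90485038563788 + sqrt(101)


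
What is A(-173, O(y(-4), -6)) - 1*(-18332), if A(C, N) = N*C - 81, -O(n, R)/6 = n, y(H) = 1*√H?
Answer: 18251 + 2076*I ≈ 18251.0 + 2076.0*I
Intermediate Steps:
y(H) = √H
O(n, R) = -6*n
A(C, N) = -81 + C*N (A(C, N) = C*N - 81 = -81 + C*N)
A(-173, O(y(-4), -6)) - 1*(-18332) = (-81 - (-1038)*√(-4)) - 1*(-18332) = (-81 - (-1038)*2*I) + 18332 = (-81 - (-2076)*I) + 18332 = (-81 + 2076*I) + 18332 = 18251 + 2076*I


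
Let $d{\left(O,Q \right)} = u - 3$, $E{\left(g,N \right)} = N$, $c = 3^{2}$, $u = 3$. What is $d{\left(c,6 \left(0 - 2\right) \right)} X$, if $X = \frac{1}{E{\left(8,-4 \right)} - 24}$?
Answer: $0$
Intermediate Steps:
$c = 9$
$d{\left(O,Q \right)} = 0$ ($d{\left(O,Q \right)} = 3 - 3 = 0$)
$X = - \frac{1}{28}$ ($X = \frac{1}{-4 - 24} = \frac{1}{-28} = - \frac{1}{28} \approx -0.035714$)
$d{\left(c,6 \left(0 - 2\right) \right)} X = 0 \left(- \frac{1}{28}\right) = 0$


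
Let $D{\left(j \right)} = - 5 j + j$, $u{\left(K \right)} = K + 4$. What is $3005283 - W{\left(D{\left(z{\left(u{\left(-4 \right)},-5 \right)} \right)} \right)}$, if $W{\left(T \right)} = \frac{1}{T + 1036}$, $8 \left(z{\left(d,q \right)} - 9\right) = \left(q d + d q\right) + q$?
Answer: $\frac{6025592413}{2005} \approx 3.0053 \cdot 10^{6}$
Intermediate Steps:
$u{\left(K \right)} = 4 + K$
$z{\left(d,q \right)} = 9 + \frac{q}{8} + \frac{d q}{4}$ ($z{\left(d,q \right)} = 9 + \frac{\left(q d + d q\right) + q}{8} = 9 + \frac{\left(d q + d q\right) + q}{8} = 9 + \frac{2 d q + q}{8} = 9 + \frac{q + 2 d q}{8} = 9 + \left(\frac{q}{8} + \frac{d q}{4}\right) = 9 + \frac{q}{8} + \frac{d q}{4}$)
$D{\left(j \right)} = - 4 j$
$W{\left(T \right)} = \frac{1}{1036 + T}$
$3005283 - W{\left(D{\left(z{\left(u{\left(-4 \right)},-5 \right)} \right)} \right)} = 3005283 - \frac{1}{1036 - 4 \left(9 + \frac{1}{8} \left(-5\right) + \frac{1}{4} \left(4 - 4\right) \left(-5\right)\right)} = 3005283 - \frac{1}{1036 - 4 \left(9 - \frac{5}{8} + \frac{1}{4} \cdot 0 \left(-5\right)\right)} = 3005283 - \frac{1}{1036 - 4 \left(9 - \frac{5}{8} + 0\right)} = 3005283 - \frac{1}{1036 - \frac{67}{2}} = 3005283 - \frac{1}{\frac{2005}{2}} = 3005283 - \frac{2}{2005} = \frac{6025592413}{2005}$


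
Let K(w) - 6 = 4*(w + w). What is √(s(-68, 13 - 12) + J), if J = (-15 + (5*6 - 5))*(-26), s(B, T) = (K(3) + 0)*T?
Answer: I*√230 ≈ 15.166*I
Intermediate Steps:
K(w) = 6 + 8*w (K(w) = 6 + 4*(w + w) = 6 + 4*(2*w) = 6 + 8*w)
s(B, T) = 30*T (s(B, T) = ((6 + 8*3) + 0)*T = ((6 + 24) + 0)*T = (30 + 0)*T = 30*T)
J = -260 (J = (-15 + (30 - 5))*(-26) = (-15 + 25)*(-26) = 10*(-26) = -260)
√(s(-68, 13 - 12) + J) = √(30*(13 - 12) - 260) = √(30*1 - 260) = √(30 - 260) = √(-230) = I*√230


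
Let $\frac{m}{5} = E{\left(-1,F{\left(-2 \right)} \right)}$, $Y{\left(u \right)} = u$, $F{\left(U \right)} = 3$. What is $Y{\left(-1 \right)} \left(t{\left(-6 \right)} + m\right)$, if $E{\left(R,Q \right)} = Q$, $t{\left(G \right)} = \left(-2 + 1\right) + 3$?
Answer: $-17$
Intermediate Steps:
$t{\left(G \right)} = 2$ ($t{\left(G \right)} = -1 + 3 = 2$)
$m = 15$ ($m = 5 \cdot 3 = 15$)
$Y{\left(-1 \right)} \left(t{\left(-6 \right)} + m\right) = - (2 + 15) = \left(-1\right) 17 = -17$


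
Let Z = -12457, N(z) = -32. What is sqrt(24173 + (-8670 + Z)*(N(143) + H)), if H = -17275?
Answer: sqrt(365669162) ≈ 19122.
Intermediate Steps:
sqrt(24173 + (-8670 + Z)*(N(143) + H)) = sqrt(24173 + (-8670 - 12457)*(-32 - 17275)) = sqrt(24173 - 21127*(-17307)) = sqrt(24173 + 365644989) = sqrt(365669162)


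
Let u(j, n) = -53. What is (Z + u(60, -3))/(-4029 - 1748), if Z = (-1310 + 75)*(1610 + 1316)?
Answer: 3613663/5777 ≈ 625.53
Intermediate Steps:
Z = -3613610 (Z = -1235*2926 = -3613610)
(Z + u(60, -3))/(-4029 - 1748) = (-3613610 - 53)/(-4029 - 1748) = -3613663/(-5777) = -3613663*(-1/5777) = 3613663/5777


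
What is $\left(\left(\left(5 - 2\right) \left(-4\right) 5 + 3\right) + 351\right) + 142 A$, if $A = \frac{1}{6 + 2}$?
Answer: $\frac{1247}{4} \approx 311.75$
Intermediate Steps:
$A = \frac{1}{8} \approx 0.125$
$\left(\left(\left(5 - 2\right) \left(-4\right) 5 + 3\right) + 351\right) + 142 A = \left(\left(\left(5 - 2\right) \left(-4\right) 5 + 3\right) + 351\right) + 142 \cdot \frac{1}{8} = \left(\left(3 \left(-4\right) 5 + 3\right) + 351\right) + \frac{71}{4} = \left(\left(\left(-12\right) 5 + 3\right) + 351\right) + \frac{71}{4} = \left(\left(-60 + 3\right) + 351\right) + \frac{71}{4} = \left(-57 + 351\right) + \frac{71}{4} = 294 + \frac{71}{4} = \frac{1247}{4}$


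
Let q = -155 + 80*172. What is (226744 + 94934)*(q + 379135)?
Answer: 126335817720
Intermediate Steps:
q = 13605 (q = -155 + 13760 = 13605)
(226744 + 94934)*(q + 379135) = (226744 + 94934)*(13605 + 379135) = 321678*392740 = 126335817720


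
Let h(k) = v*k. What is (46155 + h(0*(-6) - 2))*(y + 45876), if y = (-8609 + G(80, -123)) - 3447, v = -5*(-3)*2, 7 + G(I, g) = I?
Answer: 1562297835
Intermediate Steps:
G(I, g) = -7 + I
v = 30 (v = 15*2 = 30)
h(k) = 30*k
y = -11983 (y = (-8609 + (-7 + 80)) - 3447 = (-8609 + 73) - 3447 = -8536 - 3447 = -11983)
(46155 + h(0*(-6) - 2))*(y + 45876) = (46155 + 30*(0*(-6) - 2))*(-11983 + 45876) = (46155 + 30*(0 - 2))*33893 = (46155 + 30*(-2))*33893 = (46155 - 60)*33893 = 46095*33893 = 1562297835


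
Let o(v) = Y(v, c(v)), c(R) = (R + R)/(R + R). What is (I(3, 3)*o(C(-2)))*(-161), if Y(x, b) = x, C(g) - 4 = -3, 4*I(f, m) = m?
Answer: -483/4 ≈ -120.75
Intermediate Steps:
I(f, m) = m/4
c(R) = 1 (c(R) = (2*R)/((2*R)) = (2*R)*(1/(2*R)) = 1)
C(g) = 1 (C(g) = 4 - 3 = 1)
o(v) = v
(I(3, 3)*o(C(-2)))*(-161) = (((¼)*3)*1)*(-161) = ((¾)*1)*(-161) = (¾)*(-161) = -483/4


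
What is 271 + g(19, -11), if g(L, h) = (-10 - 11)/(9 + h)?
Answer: 563/2 ≈ 281.50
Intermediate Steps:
g(L, h) = -21/(9 + h)
271 + g(19, -11) = 271 - 21/(9 - 11) = 271 - 21/(-2) = 271 - 21*(-½) = 271 + 21/2 = 563/2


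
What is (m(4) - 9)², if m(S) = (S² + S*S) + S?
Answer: 729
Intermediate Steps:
m(S) = S + 2*S² (m(S) = (S² + S²) + S = 2*S² + S = S + 2*S²)
(m(4) - 9)² = (4*(1 + 2*4) - 9)² = (4*(1 + 8) - 9)² = (4*9 - 9)² = (36 - 9)² = 27² = 729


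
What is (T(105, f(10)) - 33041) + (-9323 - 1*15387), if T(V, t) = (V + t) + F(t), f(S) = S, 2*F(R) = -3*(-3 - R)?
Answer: -115233/2 ≈ -57617.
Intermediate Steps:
F(R) = 9/2 + 3*R/2 (F(R) = (-3*(-3 - R))/2 = (9 + 3*R)/2 = 9/2 + 3*R/2)
T(V, t) = 9/2 + V + 5*t/2 (T(V, t) = (V + t) + (9/2 + 3*t/2) = 9/2 + V + 5*t/2)
(T(105, f(10)) - 33041) + (-9323 - 1*15387) = ((9/2 + 105 + (5/2)*10) - 33041) + (-9323 - 1*15387) = ((9/2 + 105 + 25) - 33041) + (-9323 - 15387) = (269/2 - 33041) - 24710 = -65813/2 - 24710 = -115233/2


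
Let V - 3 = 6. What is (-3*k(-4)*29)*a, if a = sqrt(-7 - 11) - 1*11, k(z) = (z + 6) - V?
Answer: -6699 + 1827*I*sqrt(2) ≈ -6699.0 + 2583.8*I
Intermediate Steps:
V = 9 (V = 3 + 6 = 9)
k(z) = -3 + z (k(z) = (z + 6) - 1*9 = (6 + z) - 9 = -3 + z)
a = -11 + 3*I*sqrt(2) (a = sqrt(-18) - 11 = 3*I*sqrt(2) - 11 = -11 + 3*I*sqrt(2) ≈ -11.0 + 4.2426*I)
(-3*k(-4)*29)*a = (-3*(-3 - 4)*29)*(-11 + 3*I*sqrt(2)) = (-3*(-7)*29)*(-11 + 3*I*sqrt(2)) = (21*29)*(-11 + 3*I*sqrt(2)) = 609*(-11 + 3*I*sqrt(2)) = -6699 + 1827*I*sqrt(2)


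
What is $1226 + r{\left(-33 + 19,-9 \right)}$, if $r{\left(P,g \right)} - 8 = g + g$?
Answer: $1216$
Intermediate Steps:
$r{\left(P,g \right)} = 8 + 2 g$ ($r{\left(P,g \right)} = 8 + \left(g + g\right) = 8 + 2 g$)
$1226 + r{\left(-33 + 19,-9 \right)} = 1226 + \left(8 + 2 \left(-9\right)\right) = 1226 + \left(8 - 18\right) = 1226 - 10 = 1216$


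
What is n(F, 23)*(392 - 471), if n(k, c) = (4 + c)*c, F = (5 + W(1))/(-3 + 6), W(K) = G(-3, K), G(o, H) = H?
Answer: -49059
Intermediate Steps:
W(K) = K
F = 2 (F = (5 + 1)/(-3 + 6) = 6/3 = 6*(1/3) = 2)
n(k, c) = c*(4 + c)
n(F, 23)*(392 - 471) = (23*(4 + 23))*(392 - 471) = (23*27)*(-79) = 621*(-79) = -49059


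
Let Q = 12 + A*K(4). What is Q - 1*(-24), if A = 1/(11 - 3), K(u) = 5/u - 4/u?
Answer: 1153/32 ≈ 36.031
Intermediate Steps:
K(u) = 1/u
A = 1/8 ≈ 0.12500
Q = 385/32 (Q = 12 + (1/8)/4 = 12 + (1/8)*(1/4) = 12 + 1/32 = 385/32 ≈ 12.031)
Q - 1*(-24) = 385/32 - 1*(-24) = 385/32 + 24 = 1153/32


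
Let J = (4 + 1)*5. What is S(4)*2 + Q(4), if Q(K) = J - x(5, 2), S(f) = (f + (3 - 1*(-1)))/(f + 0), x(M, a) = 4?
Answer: 25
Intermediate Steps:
S(f) = (4 + f)/f (S(f) = (f + (3 + 1))/f = (f + 4)/f = (4 + f)/f)
J = 25 (J = 5*5 = 25)
Q(K) = 21 (Q(K) = 25 - 1*4 = 25 - 4 = 21)
S(4)*2 + Q(4) = ((4 + 4)/4)*2 + 21 = ((¼)*8)*2 + 21 = 2*2 + 21 = 4 + 21 = 25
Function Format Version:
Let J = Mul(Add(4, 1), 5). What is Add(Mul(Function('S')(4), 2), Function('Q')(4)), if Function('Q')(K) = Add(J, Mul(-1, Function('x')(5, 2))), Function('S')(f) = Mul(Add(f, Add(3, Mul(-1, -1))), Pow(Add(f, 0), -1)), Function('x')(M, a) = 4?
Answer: 25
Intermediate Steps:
Function('S')(f) = Mul(Pow(f, -1), Add(4, f)) (Function('S')(f) = Mul(Add(f, Add(3, 1)), Pow(f, -1)) = Mul(Add(f, 4), Pow(f, -1)) = Mul(Add(4, f), Pow(f, -1)) = Mul(Pow(f, -1), Add(4, f)))
J = 25 (J = Mul(5, 5) = 25)
Function('Q')(K) = 21 (Function('Q')(K) = Add(25, Mul(-1, 4)) = Add(25, -4) = 21)
Add(Mul(Function('S')(4), 2), Function('Q')(4)) = Add(Mul(Mul(Pow(4, -1), Add(4, 4)), 2), 21) = Add(Mul(Mul(Rational(1, 4), 8), 2), 21) = Add(Mul(2, 2), 21) = Add(4, 21) = 25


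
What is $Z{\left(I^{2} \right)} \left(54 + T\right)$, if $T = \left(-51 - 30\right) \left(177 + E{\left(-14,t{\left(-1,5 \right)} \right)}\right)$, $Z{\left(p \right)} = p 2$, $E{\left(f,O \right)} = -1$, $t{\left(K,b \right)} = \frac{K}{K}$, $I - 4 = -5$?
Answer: $-28404$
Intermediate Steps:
$I = -1$ ($I = 4 - 5 = -1$)
$t{\left(K,b \right)} = 1$
$Z{\left(p \right)} = 2 p$
$T = -14256$ ($T = \left(-51 - 30\right) \left(177 - 1\right) = \left(-81\right) 176 = -14256$)
$Z{\left(I^{2} \right)} \left(54 + T\right) = 2 \left(-1\right)^{2} \left(54 - 14256\right) = 2 \cdot 1 \left(-14202\right) = 2 \left(-14202\right) = -28404$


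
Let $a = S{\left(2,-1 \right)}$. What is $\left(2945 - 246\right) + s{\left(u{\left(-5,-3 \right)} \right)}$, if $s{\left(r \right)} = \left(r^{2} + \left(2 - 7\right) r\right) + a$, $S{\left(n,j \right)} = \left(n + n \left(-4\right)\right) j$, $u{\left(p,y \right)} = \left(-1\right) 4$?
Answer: $2741$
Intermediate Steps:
$u{\left(p,y \right)} = -4$
$S{\left(n,j \right)} = - 3 j n$ ($S{\left(n,j \right)} = \left(n - 4 n\right) j = - 3 n j = - 3 j n$)
$a = 6$ ($a = \left(-3\right) \left(-1\right) 2 = 6$)
$s{\left(r \right)} = 6 + r^{2} - 5 r$ ($s{\left(r \right)} = \left(r^{2} + \left(2 - 7\right) r\right) + 6 = \left(r^{2} - 5 r\right) + 6 = 6 + r^{2} - 5 r$)
$\left(2945 - 246\right) + s{\left(u{\left(-5,-3 \right)} \right)} = \left(2945 - 246\right) + \left(6 + \left(-4\right)^{2} - -20\right) = 2699 + \left(6 + 16 + 20\right) = 2699 + 42 = 2741$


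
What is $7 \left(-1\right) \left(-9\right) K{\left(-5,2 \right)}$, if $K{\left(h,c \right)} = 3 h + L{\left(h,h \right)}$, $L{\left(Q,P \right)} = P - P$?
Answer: $-945$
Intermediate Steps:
$L{\left(Q,P \right)} = 0$
$K{\left(h,c \right)} = 3 h$ ($K{\left(h,c \right)} = 3 h + 0 = 3 h$)
$7 \left(-1\right) \left(-9\right) K{\left(-5,2 \right)} = 7 \left(-1\right) \left(-9\right) 3 \left(-5\right) = \left(-7\right) \left(-9\right) \left(-15\right) = 63 \left(-15\right) = -945$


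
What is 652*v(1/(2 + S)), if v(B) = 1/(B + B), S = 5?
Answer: 2282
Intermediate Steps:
v(B) = 1/(2*B)
652*v(1/(2 + S)) = 652*(1/(2*(1/(2 + 5)))) = 652*(1/(2*(1/7))) = 652*(1/(2*(⅐))) = 652*((½)*7) = 652*(7/2) = 2282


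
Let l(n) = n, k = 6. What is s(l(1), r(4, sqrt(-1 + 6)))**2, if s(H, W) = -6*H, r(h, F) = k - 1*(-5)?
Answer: 36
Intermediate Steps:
r(h, F) = 11 (r(h, F) = 6 - 1*(-5) = 6 + 5 = 11)
s(l(1), r(4, sqrt(-1 + 6)))**2 = (-6*1)**2 = (-6)**2 = 36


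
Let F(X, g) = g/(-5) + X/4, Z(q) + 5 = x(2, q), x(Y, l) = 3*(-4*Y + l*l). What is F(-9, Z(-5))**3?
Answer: -12008989/8000 ≈ -1501.1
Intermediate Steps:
x(Y, l) = -12*Y + 3*l**2 (x(Y, l) = 3*(-4*Y + l**2) = 3*(l**2 - 4*Y) = -12*Y + 3*l**2)
Z(q) = -29 + 3*q**2 (Z(q) = -5 + (-12*2 + 3*q**2) = -5 + (-24 + 3*q**2) = -29 + 3*q**2)
F(X, g) = -g/5 + X/4 (F(X, g) = g*(-1/5) + X*(1/4) = -g/5 + X/4)
F(-9, Z(-5))**3 = (-(-29 + 3*(-5)**2)/5 + (1/4)*(-9))**3 = (-(-29 + 3*25)/5 - 9/4)**3 = (-(-29 + 75)/5 - 9/4)**3 = (-1/5*46 - 9/4)**3 = (-46/5 - 9/4)**3 = (-229/20)**3 = -12008989/8000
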